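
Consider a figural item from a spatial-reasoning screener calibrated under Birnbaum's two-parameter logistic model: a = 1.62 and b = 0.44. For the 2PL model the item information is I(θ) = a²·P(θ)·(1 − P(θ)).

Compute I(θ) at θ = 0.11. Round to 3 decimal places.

0.611

P = 1/(1+e^{0.5346}) = 0.3694
P(1−P) = 0.3694 × 0.6306 = 0.2330
I = a² × P(1−P) = 1.62² × 0.2330 = 0.61137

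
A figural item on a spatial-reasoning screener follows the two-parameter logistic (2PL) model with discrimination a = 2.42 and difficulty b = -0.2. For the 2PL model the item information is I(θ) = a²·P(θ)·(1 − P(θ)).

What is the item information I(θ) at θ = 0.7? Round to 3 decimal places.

P = 1/(1+e^{-2.1780}) = 0.8983
P(1−P) = 0.8983 × 0.1017 = 0.0914
I = a² × P(1−P) = 2.42² × 0.0914 = 0.53523

0.535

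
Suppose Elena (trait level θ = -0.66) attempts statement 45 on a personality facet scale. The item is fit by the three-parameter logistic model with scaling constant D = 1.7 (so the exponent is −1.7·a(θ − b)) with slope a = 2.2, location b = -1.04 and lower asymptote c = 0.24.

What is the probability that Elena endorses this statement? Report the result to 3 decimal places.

P(θ) = c + (1 − c) · 1 / (1 + exp(−D·a(θ − b)))
Exponent: 1.7 × 2.2 × (-0.66 − (-1.04)) = 1.4212
1/(1 + e^{-1.4212}) = 0.8055
P = 0.24 + 0.76 × 0.8055 = 0.8522

0.852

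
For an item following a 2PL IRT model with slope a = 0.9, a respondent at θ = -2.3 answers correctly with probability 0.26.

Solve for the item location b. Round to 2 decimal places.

-1.14

P(θ) = 1 / (1 + exp(−a(θ − b)))
logit(0.26) = ln(0.26/0.74) = -1.0460
b = θ − logit/(a) = -2.3 − (-1.0460)/0.9000 = -1.1378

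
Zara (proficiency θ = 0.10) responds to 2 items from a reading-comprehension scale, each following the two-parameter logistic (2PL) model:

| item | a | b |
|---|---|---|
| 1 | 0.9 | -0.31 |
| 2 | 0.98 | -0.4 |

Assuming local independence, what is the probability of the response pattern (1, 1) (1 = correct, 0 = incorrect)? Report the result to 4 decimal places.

0.3666

P(θ) = 1 / (1 + exp(−a(θ − b)))
P_1 = 1/(1+e^{-0.3690}) = 0.5912
P_2 = 1/(1+e^{-0.4900}) = 0.6201
L = P_1 × P_2 = 0.5912 × 0.6201 = 0.36662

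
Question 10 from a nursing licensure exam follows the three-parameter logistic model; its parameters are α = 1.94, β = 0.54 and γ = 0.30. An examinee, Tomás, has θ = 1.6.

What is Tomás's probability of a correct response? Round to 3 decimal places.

0.921

P(θ) = γ + (1 − γ) · 1 / (1 + exp(−α(θ − β)))
Exponent: 1.94 × (1.6 − 0.54) = 2.0564
1/(1 + e^{-2.0564}) = 0.8866
P = 0.30 + 0.70 × 0.8866 = 0.9206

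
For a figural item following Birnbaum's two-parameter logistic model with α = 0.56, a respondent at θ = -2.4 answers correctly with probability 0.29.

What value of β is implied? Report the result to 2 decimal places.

P(θ) = 1 / (1 + exp(−α(θ − β)))
logit(0.29) = ln(0.29/0.71) = -0.8954
β = θ − logit/(α) = -2.4 − (-0.8954)/0.5600 = -0.8011

-0.80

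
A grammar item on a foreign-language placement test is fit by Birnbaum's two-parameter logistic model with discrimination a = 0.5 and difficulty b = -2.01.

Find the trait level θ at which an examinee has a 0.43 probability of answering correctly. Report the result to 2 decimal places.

-2.57

P(θ) = 1 / (1 + exp(−a(θ − b)))
logit = ln(0.4300/0.5700) = -0.2819
θ = b + logit/(a) = -2.01 + (-0.2819)/0.5000 = -2.5737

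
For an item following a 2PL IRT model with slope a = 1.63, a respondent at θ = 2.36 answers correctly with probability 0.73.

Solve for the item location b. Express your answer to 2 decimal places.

1.75

P(θ) = 1 / (1 + exp(−a(θ − b)))
logit(0.73) = ln(0.73/0.27) = 0.9946
b = θ − logit/(a) = 2.36 − 0.9946/1.6300 = 1.7498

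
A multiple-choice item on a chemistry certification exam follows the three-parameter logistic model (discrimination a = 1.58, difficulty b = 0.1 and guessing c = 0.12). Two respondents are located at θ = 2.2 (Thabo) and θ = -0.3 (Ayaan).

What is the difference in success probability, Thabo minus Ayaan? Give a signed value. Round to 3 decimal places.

P(θ) = c + (1 − c) · 1 / (1 + exp(−a(θ − b)))
P(Thabo) = 0.9692  [exponent 3.3180]
P(Ayaan) = 0.4254  [exponent -0.6320]
Difference = 0.9692 − 0.4254 = 0.5438

0.544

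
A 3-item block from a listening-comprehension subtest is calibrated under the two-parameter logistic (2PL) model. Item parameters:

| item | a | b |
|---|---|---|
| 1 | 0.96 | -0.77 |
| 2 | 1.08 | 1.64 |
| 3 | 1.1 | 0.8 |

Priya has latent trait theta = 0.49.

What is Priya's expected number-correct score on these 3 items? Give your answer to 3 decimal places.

P(theta) = 1 / (1 + exp(−a(theta − b)))
P_1 = 1/(1+e^{-1.2096}) = 0.7702
P_2 = 1/(1+e^{1.2420}) = 0.2241
P_3 = 1/(1+e^{0.3410}) = 0.4156
E[score] = 0.7702 + 0.2241 + 0.4156 = 1.4099

1.410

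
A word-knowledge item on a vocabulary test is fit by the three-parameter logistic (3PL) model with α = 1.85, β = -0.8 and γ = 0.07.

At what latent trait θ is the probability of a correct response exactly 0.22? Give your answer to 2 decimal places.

P(θ) = γ + (1 − γ) · 1 / (1 + exp(−α(θ − β)))
Remove guessing floor: (0.22 − 0.07)/(1 − 0.07) = 0.1613
logit = ln(0.1613/0.8387) = -1.6487
θ = β + logit/(α) = -0.8 + (-1.6487)/1.8500 = -1.6912

-1.69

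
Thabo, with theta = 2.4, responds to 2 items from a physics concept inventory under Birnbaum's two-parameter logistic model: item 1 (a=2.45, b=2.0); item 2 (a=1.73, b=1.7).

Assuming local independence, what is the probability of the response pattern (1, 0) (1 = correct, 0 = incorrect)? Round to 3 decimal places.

P(theta) = 1 / (1 + exp(−a(theta − b)))
P_1 = 1/(1+e^{-0.9800}) = 0.7271
P_2 = 1/(1+e^{-1.2110}) = 0.7705
L = P_1 × (1−P_2) = 0.7271 × 0.2295 = 0.16689

0.167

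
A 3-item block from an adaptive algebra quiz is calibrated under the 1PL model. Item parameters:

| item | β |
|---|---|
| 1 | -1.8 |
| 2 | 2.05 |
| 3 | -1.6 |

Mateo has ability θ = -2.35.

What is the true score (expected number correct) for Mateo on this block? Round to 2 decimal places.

P(θ) = 1 / (1 + exp(−(θ − β)))
P_1 = 1/(1+e^{0.5500}) = 0.3659
P_2 = 1/(1+e^{4.4000}) = 0.0121
P_3 = 1/(1+e^{0.7500}) = 0.3208
E[score] = 0.3659 + 0.0121 + 0.3208 = 0.6988

0.70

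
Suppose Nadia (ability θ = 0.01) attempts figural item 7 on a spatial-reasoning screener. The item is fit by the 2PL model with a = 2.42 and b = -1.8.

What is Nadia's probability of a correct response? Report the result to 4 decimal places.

0.9876

P(θ) = 1 / (1 + exp(−a(θ − b)))
Exponent: 2.42 × (0.01 − (-1.8)) = 4.3802
1/(1 + e^{-4.3802}) = 0.9876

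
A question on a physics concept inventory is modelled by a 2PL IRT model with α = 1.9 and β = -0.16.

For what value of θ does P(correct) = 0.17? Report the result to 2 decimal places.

-0.99

P(θ) = 1 / (1 + exp(−α(θ − β)))
logit = ln(0.1700/0.8300) = -1.5856
θ = β + logit/(α) = -0.16 + (-1.5856)/1.9000 = -0.9945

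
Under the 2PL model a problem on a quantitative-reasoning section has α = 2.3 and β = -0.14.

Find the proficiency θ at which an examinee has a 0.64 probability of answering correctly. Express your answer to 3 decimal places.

0.110

P(θ) = 1 / (1 + exp(−α(θ − β)))
logit = ln(0.6400/0.3600) = 0.5754
θ = β + logit/(α) = -0.14 + 0.5754/2.3000 = 0.1102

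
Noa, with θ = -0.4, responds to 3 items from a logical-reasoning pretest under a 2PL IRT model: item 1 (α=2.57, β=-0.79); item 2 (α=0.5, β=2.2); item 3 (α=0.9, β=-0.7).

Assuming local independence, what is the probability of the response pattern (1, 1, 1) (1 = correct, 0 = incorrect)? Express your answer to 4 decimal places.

0.0888

P(θ) = 1 / (1 + exp(−α(θ − β)))
P_1 = 1/(1+e^{-1.0023}) = 0.7315
P_2 = 1/(1+e^{1.3000}) = 0.2142
P_3 = 1/(1+e^{-0.2700}) = 0.5671
L = P_1 × P_2 × P_3 = 0.7315 × 0.2142 × 0.5671 = 0.08884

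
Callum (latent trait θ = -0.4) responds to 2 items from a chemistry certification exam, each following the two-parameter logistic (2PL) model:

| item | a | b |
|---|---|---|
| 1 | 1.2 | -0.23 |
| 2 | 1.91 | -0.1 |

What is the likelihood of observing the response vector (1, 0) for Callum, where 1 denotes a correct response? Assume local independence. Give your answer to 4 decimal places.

0.2872

P(θ) = 1 / (1 + exp(−a(θ − b)))
P_1 = 1/(1+e^{0.2040}) = 0.4492
P_2 = 1/(1+e^{0.5730}) = 0.3605
L = P_1 × (1−P_2) = 0.4492 × 0.6395 = 0.28723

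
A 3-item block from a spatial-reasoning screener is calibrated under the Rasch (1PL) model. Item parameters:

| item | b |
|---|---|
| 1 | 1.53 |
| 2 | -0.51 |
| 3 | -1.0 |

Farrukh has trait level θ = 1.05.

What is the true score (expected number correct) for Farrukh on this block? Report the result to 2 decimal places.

P(θ) = 1 / (1 + exp(−(θ − b)))
P_1 = 1/(1+e^{0.4800}) = 0.3823
P_2 = 1/(1+e^{-1.5600}) = 0.8264
P_3 = 1/(1+e^{-2.0500}) = 0.8859
E[score] = 0.3823 + 0.8264 + 0.8859 = 2.0946

2.09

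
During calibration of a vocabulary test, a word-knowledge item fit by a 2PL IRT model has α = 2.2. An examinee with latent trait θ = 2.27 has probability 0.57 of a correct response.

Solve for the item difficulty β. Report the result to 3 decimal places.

2.142

P(θ) = 1 / (1 + exp(−α(θ − β)))
logit(0.57) = ln(0.57/0.43) = 0.2819
β = θ − logit/(α) = 2.27 − 0.2819/2.2000 = 2.1419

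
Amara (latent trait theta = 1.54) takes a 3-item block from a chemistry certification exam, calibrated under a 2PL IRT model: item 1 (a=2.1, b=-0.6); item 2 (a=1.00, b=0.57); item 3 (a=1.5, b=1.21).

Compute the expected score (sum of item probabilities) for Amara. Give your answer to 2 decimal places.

P(theta) = 1 / (1 + exp(−a(theta − b)))
P_1 = 1/(1+e^{-4.4940}) = 0.9889
P_2 = 1/(1+e^{-0.9700}) = 0.7251
P_3 = 1/(1+e^{-0.4950}) = 0.6213
E[score] = 0.9889 + 0.7251 + 0.6213 = 2.3354

2.34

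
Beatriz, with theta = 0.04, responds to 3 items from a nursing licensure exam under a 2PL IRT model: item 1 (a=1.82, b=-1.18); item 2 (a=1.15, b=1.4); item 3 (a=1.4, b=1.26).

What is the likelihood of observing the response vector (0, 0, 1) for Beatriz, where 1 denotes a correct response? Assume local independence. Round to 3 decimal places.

0.012

P(theta) = 1 / (1 + exp(−a(theta − b)))
P_1 = 1/(1+e^{-2.2204}) = 0.9021
P_2 = 1/(1+e^{1.5640}) = 0.1731
P_3 = 1/(1+e^{1.7080}) = 0.1534
L = (1−P_1) × (1−P_2) × P_3 = 0.0979 × 0.8269 × 0.1534 = 0.01242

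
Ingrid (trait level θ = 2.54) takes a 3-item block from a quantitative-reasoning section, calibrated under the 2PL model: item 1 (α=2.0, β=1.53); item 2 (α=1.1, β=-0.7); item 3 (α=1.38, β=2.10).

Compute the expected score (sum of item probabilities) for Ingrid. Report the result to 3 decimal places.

P(θ) = 1 / (1 + exp(−α(θ − β)))
P_1 = 1/(1+e^{-2.0200}) = 0.8829
P_2 = 1/(1+e^{-3.5640}) = 0.9725
P_3 = 1/(1+e^{-0.6072}) = 0.6473
E[score] = 0.8829 + 0.9725 + 0.6473 = 2.5026

2.503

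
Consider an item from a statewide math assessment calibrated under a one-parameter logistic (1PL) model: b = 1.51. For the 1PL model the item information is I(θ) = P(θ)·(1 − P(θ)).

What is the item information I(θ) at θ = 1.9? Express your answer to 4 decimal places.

0.2407

P = 1/(1+e^{-0.3900}) = 0.5963
P(1−P) = 0.5963 × 0.4037 = 0.2407
I = P(1−P) = 0.24073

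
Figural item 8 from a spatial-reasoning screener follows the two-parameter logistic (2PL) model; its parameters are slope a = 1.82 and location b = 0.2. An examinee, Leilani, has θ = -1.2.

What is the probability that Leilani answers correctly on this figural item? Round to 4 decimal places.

P(θ) = 1 / (1 + exp(−a(θ − b)))
Exponent: 1.82 × (-1.2 − 0.2) = -2.5480
1/(1 + e^{2.5480}) = 0.0726

0.0726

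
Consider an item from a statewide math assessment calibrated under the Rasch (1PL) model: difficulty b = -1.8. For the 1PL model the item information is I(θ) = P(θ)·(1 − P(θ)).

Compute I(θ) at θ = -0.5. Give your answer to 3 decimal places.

0.168

P = 1/(1+e^{-1.3000}) = 0.7858
P(1−P) = 0.7858 × 0.2142 = 0.1683
I = P(1−P) = 0.16830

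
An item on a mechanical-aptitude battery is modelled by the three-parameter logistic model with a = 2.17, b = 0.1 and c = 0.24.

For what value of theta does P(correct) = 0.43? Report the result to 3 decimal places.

-0.406

P(theta) = c + (1 − c) · 1 / (1 + exp(−a(theta − b)))
Remove guessing floor: (0.43 − 0.24)/(1 − 0.24) = 0.2500
logit = ln(0.2500/0.7500) = -1.0986
theta = b + logit/(a) = 0.1 + (-1.0986)/2.1700 = -0.4063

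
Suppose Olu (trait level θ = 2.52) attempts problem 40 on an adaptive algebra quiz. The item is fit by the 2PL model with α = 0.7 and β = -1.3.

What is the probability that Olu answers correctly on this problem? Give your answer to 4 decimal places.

P(θ) = 1 / (1 + exp(−α(θ − β)))
Exponent: 0.7 × (2.52 − (-1.3)) = 2.6740
1/(1 + e^{-2.6740}) = 0.9355

0.9355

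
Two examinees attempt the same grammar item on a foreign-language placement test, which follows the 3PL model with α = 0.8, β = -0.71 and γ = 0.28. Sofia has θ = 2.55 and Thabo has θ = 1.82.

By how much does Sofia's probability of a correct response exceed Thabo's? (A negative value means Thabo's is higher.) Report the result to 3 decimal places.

P(θ) = γ + (1 − γ) · 1 / (1 + exp(−α(θ − β)))
P(Sofia) = 0.9506  [exponent 2.6080]
P(Thabo) = 0.9160  [exponent 2.0240]
Difference = 0.9506 − 0.9160 = 0.0346

0.035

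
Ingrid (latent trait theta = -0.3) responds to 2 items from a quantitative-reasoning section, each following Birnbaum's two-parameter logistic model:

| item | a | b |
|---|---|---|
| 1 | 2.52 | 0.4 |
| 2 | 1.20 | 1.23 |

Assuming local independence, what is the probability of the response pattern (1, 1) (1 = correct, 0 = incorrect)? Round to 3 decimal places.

0.020

P(theta) = 1 / (1 + exp(−a(theta − b)))
P_1 = 1/(1+e^{1.7640}) = 0.1463
P_2 = 1/(1+e^{1.8360}) = 0.1375
L = P_1 × P_2 = 0.1463 × 0.1375 = 0.02012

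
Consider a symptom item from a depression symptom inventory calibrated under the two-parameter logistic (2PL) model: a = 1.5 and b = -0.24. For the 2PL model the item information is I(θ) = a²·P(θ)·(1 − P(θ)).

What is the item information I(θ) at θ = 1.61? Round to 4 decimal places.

P = 1/(1+e^{-2.7750}) = 0.9413
P(1−P) = 0.9413 × 0.0587 = 0.0552
I = a² × P(1−P) = 1.5² × 0.0552 = 0.12430

0.1243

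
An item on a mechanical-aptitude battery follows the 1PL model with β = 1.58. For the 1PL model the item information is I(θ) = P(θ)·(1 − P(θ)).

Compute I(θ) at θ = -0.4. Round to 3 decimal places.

0.107

P = 1/(1+e^{1.9800}) = 0.1213
P(1−P) = 0.1213 × 0.8787 = 0.1066
I = P(1−P) = 0.10660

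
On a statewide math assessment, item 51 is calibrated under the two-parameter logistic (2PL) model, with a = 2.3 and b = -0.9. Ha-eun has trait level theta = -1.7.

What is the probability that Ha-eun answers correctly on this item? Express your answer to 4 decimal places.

P(theta) = 1 / (1 + exp(−a(theta − b)))
Exponent: 2.3 × (-1.7 − (-0.9)) = -1.8400
1/(1 + e^{1.8400}) = 0.1371

0.1371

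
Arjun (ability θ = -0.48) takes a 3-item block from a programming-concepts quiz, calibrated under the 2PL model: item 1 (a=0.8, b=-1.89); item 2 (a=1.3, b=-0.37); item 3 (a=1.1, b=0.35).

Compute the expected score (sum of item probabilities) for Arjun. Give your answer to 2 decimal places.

1.51

P(θ) = 1 / (1 + exp(−a(θ − b)))
P_1 = 1/(1+e^{-1.1280}) = 0.7555
P_2 = 1/(1+e^{0.1430}) = 0.4643
P_3 = 1/(1+e^{0.9130}) = 0.2864
E[score] = 0.7555 + 0.4643 + 0.2864 = 1.5062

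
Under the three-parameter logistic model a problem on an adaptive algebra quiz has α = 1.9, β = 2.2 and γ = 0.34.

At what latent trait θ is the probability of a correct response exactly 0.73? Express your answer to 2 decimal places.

P(θ) = γ + (1 − γ) · 1 / (1 + exp(−α(θ − β)))
Remove guessing floor: (0.73 − 0.34)/(1 − 0.34) = 0.5909
logit = ln(0.5909/0.4091) = 0.3677
θ = β + logit/(α) = 2.2 + 0.3677/1.9000 = 2.3935

2.39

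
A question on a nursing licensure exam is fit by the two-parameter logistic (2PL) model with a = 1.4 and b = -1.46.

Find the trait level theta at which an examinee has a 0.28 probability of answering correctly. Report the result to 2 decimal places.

-2.13

P(theta) = 1 / (1 + exp(−a(theta − b)))
logit = ln(0.2800/0.7200) = -0.9445
theta = b + logit/(a) = -1.46 + (-0.9445)/1.4000 = -2.1346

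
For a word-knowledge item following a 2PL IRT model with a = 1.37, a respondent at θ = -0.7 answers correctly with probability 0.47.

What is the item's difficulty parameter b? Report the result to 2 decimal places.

P(θ) = 1 / (1 + exp(−a(θ − b)))
logit(0.47) = ln(0.47/0.53) = -0.1201
b = θ − logit/(a) = -0.7 − (-0.1201)/1.3700 = -0.6123

-0.61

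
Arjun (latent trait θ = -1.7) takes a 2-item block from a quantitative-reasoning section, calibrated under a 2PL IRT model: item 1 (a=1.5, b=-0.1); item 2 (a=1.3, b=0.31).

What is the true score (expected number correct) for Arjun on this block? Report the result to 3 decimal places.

0.151

P(θ) = 1 / (1 + exp(−a(θ − b)))
P_1 = 1/(1+e^{2.4000}) = 0.0832
P_2 = 1/(1+e^{2.6130}) = 0.0683
E[score] = 0.0832 + 0.0683 = 0.1515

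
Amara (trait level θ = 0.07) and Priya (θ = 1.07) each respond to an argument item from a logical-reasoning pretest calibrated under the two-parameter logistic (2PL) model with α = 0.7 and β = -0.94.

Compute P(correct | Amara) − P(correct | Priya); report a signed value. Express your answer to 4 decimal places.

-0.1336

P(θ) = 1 / (1 + exp(−α(θ − β)))
P(Amara) = 0.6697  [exponent 0.7070]
P(Priya) = 0.8033  [exponent 1.4070]
Difference = 0.6697 − 0.8033 = -0.1336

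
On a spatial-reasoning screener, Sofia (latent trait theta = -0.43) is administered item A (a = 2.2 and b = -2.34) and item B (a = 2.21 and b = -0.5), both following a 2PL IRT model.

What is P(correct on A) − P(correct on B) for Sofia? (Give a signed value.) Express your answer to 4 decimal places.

0.4467

P(theta) = 1 / (1 + exp(−a(theta − b)))
P_A = 0.9853
P_B = 0.5386
P_A − P_B = 0.4467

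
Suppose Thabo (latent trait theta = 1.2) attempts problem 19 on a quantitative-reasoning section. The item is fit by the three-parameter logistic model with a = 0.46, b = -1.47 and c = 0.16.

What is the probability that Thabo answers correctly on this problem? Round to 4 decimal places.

P(theta) = c + (1 − c) · 1 / (1 + exp(−a(theta − b)))
Exponent: 0.46 × (1.2 − (-1.47)) = 1.2282
1/(1 + e^{-1.2282}) = 0.7735
P = 0.16 + 0.84 × 0.7735 = 0.8097

0.8097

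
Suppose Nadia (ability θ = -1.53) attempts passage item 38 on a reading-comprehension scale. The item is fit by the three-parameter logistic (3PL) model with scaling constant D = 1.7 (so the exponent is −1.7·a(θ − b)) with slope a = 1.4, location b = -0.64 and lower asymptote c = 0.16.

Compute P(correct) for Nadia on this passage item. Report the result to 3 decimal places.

P(θ) = c + (1 − c) · 1 / (1 + exp(−D·a(θ − b)))
Exponent: 1.7 × 1.4 × (-1.53 − (-0.64)) = -2.1182
1/(1 + e^{2.1182}) = 0.1073
P = 0.16 + 0.84 × 0.1073 = 0.2502

0.250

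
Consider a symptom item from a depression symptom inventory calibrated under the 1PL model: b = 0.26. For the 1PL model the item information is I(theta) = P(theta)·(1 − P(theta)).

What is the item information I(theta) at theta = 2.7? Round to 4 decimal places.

P = 1/(1+e^{-2.4400}) = 0.9198
P(1−P) = 0.9198 × 0.0802 = 0.0737
I = P(1−P) = 0.07375

0.0737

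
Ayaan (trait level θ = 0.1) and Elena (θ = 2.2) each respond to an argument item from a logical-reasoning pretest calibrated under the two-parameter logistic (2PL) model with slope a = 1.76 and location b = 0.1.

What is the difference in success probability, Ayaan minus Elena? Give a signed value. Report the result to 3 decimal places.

P(θ) = 1 / (1 + exp(−a(θ − b)))
P(Ayaan) = 0.5000  [exponent 0.0000]
P(Elena) = 0.9758  [exponent 3.6960]
Difference = 0.5000 − 0.9758 = -0.4758

-0.476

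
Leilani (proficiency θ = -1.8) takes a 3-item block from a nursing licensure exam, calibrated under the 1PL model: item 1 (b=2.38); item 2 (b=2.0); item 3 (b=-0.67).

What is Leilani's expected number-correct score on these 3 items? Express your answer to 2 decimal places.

P(θ) = 1 / (1 + exp(−(θ − b)))
P_1 = 1/(1+e^{4.1800}) = 0.0151
P_2 = 1/(1+e^{3.8000}) = 0.0219
P_3 = 1/(1+e^{1.1300}) = 0.2442
E[score] = 0.0151 + 0.0219 + 0.2442 = 0.2811

0.28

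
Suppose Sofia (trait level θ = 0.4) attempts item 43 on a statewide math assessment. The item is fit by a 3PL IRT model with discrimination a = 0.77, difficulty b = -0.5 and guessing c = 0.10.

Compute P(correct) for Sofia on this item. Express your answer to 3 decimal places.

P(θ) = c + (1 − c) · 1 / (1 + exp(−a(θ − b)))
Exponent: 0.77 × (0.4 − (-0.5)) = 0.6930
1/(1 + e^{-0.6930}) = 0.6666
P = 0.10 + 0.90 × 0.6666 = 0.7000

0.700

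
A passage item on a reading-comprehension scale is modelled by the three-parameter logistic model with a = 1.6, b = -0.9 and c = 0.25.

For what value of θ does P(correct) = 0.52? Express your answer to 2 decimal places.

P(θ) = c + (1 − c) · 1 / (1 + exp(−a(θ − b)))
Remove guessing floor: (0.52 − 0.25)/(1 − 0.25) = 0.3600
logit = ln(0.3600/0.6400) = -0.5754
θ = b + logit/(a) = -0.9 + (-0.5754)/1.6000 = -1.2596

-1.26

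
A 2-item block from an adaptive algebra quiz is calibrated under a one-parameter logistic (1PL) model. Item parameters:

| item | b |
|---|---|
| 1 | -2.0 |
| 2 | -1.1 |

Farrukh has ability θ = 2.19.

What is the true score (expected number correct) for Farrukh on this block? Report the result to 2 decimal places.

P(θ) = 1 / (1 + exp(−(θ − b)))
P_1 = 1/(1+e^{-4.1900}) = 0.9851
P_2 = 1/(1+e^{-3.2900}) = 0.9641
E[score] = 0.9851 + 0.9641 = 1.9492

1.95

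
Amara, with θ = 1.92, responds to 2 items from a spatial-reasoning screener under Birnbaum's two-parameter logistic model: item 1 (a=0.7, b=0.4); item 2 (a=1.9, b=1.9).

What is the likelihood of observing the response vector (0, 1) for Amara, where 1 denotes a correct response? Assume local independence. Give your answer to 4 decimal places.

0.1307

P(θ) = 1 / (1 + exp(−a(θ − b)))
P_1 = 1/(1+e^{-1.0640}) = 0.7435
P_2 = 1/(1+e^{-0.0380}) = 0.5095
L = (1−P_1) × P_2 = 0.2565 × 0.5095 = 0.13071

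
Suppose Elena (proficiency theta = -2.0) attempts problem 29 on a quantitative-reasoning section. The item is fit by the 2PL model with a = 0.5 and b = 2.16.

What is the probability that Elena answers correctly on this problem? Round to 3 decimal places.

P(theta) = 1 / (1 + exp(−a(theta − b)))
Exponent: 0.5 × (-2.0 − 2.16) = -2.0800
1/(1 + e^{2.0800}) = 0.1111

0.111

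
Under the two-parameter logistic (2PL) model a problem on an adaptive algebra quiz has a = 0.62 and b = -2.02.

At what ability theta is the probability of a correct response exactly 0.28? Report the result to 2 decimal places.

P(theta) = 1 / (1 + exp(−a(theta − b)))
logit = ln(0.2800/0.7200) = -0.9445
theta = b + logit/(a) = -2.02 + (-0.9445)/0.6200 = -3.5433

-3.54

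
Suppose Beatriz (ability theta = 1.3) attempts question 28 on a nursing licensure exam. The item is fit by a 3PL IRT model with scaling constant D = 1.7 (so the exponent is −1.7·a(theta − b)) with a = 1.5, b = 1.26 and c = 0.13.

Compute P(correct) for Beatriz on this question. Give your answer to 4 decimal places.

0.5872

P(theta) = c + (1 − c) · 1 / (1 + exp(−D·a(theta − b)))
Exponent: 1.7 × 1.5 × (1.3 − 1.26) = 0.1020
1/(1 + e^{-0.1020}) = 0.5255
P = 0.13 + 0.87 × 0.5255 = 0.5872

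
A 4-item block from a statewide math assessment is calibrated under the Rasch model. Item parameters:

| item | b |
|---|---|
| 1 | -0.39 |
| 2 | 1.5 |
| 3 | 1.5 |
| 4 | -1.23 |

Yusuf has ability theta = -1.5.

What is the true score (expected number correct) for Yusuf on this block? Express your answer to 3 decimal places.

P(theta) = 1 / (1 + exp(−(theta − b)))
P_1 = 1/(1+e^{1.1100}) = 0.2479
P_2 = 1/(1+e^{3.0000}) = 0.0474
P_3 = 1/(1+e^{3.0000}) = 0.0474
P_4 = 1/(1+e^{0.2700}) = 0.4329
E[score] = 0.2479 + 0.0474 + 0.0474 + 0.4329 = 0.7756

0.776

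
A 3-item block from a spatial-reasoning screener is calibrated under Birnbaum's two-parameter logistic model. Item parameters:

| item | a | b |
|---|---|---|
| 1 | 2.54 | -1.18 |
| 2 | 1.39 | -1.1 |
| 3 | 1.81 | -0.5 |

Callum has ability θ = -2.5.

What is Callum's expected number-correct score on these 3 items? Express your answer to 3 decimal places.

0.185

P(θ) = 1 / (1 + exp(−a(θ − b)))
P_1 = 1/(1+e^{3.3528}) = 0.0338
P_2 = 1/(1+e^{1.9460}) = 0.1250
P_3 = 1/(1+e^{3.6200}) = 0.0261
E[score] = 0.0338 + 0.1250 + 0.0261 = 0.1849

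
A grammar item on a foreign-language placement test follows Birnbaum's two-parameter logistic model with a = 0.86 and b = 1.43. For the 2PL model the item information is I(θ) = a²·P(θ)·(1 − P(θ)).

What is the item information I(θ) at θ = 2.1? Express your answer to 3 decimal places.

0.170

P = 1/(1+e^{-0.5762}) = 0.6402
P(1−P) = 0.6402 × 0.3598 = 0.2303
I = a² × P(1−P) = 0.86² × 0.2303 = 0.17036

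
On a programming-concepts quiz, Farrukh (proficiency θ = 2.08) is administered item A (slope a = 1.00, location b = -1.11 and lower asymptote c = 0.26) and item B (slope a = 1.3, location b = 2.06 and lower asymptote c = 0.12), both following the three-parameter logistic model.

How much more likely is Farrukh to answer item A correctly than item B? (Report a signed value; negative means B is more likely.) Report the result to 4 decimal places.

P(θ) = c + (1 − c) · 1 / (1 + exp(−a(θ − b)))
P_A = 0.9707
P_B = 0.5657
P_A − P_B = 0.4050

0.4050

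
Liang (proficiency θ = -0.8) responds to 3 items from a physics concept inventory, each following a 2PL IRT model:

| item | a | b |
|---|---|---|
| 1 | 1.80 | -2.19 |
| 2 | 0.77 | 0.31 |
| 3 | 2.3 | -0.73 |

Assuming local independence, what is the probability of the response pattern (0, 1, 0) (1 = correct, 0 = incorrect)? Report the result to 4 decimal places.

P(θ) = 1 / (1 + exp(−a(θ − b)))
P_1 = 1/(1+e^{-2.5020}) = 0.9243
P_2 = 1/(1+e^{0.8547}) = 0.2984
P_3 = 1/(1+e^{0.1610}) = 0.4598
L = (1−P_1) × P_2 × (1−P_3) = 0.0757 × 0.2984 × 0.5402 = 0.01221

0.0122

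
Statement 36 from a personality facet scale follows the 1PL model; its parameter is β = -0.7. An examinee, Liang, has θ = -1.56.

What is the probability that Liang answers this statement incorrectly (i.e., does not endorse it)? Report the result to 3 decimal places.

0.703

P(θ) = 1 / (1 + exp(−(θ − β)))
Exponent: (-1.56 − (-0.7)) = -0.8600
1/(1 + e^{0.8600}) = 0.2973
P = 0.2973
P(incorrect) = 1 − 0.2973 = 0.7027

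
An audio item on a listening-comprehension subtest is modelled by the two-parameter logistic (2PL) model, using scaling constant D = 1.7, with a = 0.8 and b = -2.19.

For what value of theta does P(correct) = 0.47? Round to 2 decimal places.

-2.28

P(theta) = 1 / (1 + exp(−D·a(theta − b)))
logit = ln(0.4700/0.5300) = -0.1201
theta = b + logit/(1.7·a) = -2.19 + (-0.1201)/1.3600 = -2.2783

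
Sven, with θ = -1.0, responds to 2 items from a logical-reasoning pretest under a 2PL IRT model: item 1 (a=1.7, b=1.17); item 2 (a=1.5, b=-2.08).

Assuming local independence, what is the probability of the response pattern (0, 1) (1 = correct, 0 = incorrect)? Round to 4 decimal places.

0.8144

P(θ) = 1 / (1 + exp(−a(θ − b)))
P_1 = 1/(1+e^{3.6890}) = 0.0244
P_2 = 1/(1+e^{-1.6200}) = 0.8348
L = (1−P_1) × P_2 = 0.9756 × 0.8348 = 0.81444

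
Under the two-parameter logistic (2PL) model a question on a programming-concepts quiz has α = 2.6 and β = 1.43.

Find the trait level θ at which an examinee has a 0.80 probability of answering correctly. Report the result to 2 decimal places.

1.96

P(θ) = 1 / (1 + exp(−α(θ − β)))
logit = ln(0.8000/0.2000) = 1.3863
θ = β + logit/(α) = 1.43 + 1.3863/2.6000 = 1.9632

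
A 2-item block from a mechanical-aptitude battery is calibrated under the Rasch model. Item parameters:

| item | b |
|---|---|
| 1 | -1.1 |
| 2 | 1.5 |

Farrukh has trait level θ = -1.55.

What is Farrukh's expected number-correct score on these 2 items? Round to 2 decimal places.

P(θ) = 1 / (1 + exp(−(θ − b)))
P_1 = 1/(1+e^{0.4500}) = 0.3894
P_2 = 1/(1+e^{3.0500}) = 0.0452
E[score] = 0.3894 + 0.0452 = 0.4346

0.43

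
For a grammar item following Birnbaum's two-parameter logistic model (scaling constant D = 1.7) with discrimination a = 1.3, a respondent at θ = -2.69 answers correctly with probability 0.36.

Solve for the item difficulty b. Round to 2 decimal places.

P(θ) = 1 / (1 + exp(−D·a(θ − b)))
logit(0.36) = ln(0.36/0.64) = -0.5754
b = θ − logit/(1.7·a) = -2.69 − (-0.5754)/2.2100 = -2.4297

-2.43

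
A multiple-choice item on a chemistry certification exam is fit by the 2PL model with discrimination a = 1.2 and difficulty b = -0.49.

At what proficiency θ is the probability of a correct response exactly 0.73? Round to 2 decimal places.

P(θ) = 1 / (1 + exp(−a(θ − b)))
logit = ln(0.7300/0.2700) = 0.9946
θ = b + logit/(a) = -0.49 + 0.9946/1.2000 = 0.3389

0.34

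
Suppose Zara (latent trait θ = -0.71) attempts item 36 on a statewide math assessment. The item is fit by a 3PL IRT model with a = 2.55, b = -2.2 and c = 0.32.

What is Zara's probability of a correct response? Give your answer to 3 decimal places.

0.985

P(θ) = c + (1 − c) · 1 / (1 + exp(−a(θ − b)))
Exponent: 2.55 × (-0.71 − (-2.2)) = 3.7995
1/(1 + e^{-3.7995}) = 0.9781
P = 0.32 + 0.68 × 0.9781 = 0.9851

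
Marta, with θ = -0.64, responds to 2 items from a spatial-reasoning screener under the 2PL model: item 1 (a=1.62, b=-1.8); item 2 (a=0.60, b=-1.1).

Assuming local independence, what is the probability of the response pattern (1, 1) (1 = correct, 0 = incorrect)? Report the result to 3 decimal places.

P(θ) = 1 / (1 + exp(−a(θ − b)))
P_1 = 1/(1+e^{-1.8792}) = 0.8675
P_2 = 1/(1+e^{-0.2760}) = 0.5686
L = P_1 × P_2 = 0.8675 × 0.5686 = 0.49324

0.493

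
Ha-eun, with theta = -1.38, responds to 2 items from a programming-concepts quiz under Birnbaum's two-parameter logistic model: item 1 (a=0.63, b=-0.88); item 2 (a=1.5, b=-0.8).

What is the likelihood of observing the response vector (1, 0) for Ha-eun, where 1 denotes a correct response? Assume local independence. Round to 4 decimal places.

0.2973

P(theta) = 1 / (1 + exp(−a(theta − b)))
P_1 = 1/(1+e^{0.3150}) = 0.4219
P_2 = 1/(1+e^{0.8700}) = 0.2953
L = P_1 × (1−P_2) = 0.4219 × 0.7047 = 0.29733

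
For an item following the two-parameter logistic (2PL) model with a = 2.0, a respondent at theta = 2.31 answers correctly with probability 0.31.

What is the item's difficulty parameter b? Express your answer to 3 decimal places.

2.710

P(theta) = 1 / (1 + exp(−a(theta − b)))
logit(0.31) = ln(0.31/0.69) = -0.8001
b = theta − logit/(a) = 2.31 − (-0.8001)/2.0000 = 2.7101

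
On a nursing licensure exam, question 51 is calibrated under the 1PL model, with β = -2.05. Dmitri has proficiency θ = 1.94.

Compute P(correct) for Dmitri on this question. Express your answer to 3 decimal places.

P(θ) = 1 / (1 + exp(−(θ − β)))
Exponent: (1.94 − (-2.05)) = 3.9900
1/(1 + e^{-3.9900}) = 0.9818
P = 0.9818

0.982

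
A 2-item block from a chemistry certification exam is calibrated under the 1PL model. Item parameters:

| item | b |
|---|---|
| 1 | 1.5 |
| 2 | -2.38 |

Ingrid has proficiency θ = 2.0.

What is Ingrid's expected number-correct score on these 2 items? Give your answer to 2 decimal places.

1.61

P(θ) = 1 / (1 + exp(−(θ − b)))
P_1 = 1/(1+e^{-0.5000}) = 0.6225
P_2 = 1/(1+e^{-4.3800}) = 0.9876
E[score] = 0.6225 + 0.9876 = 1.6101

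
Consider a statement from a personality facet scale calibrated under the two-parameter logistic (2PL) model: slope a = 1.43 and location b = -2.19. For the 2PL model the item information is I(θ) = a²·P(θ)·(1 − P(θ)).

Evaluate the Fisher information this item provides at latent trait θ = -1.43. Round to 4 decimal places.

P = 1/(1+e^{-1.0868}) = 0.7478
P(1−P) = 0.7478 × 0.2522 = 0.1886
I = a² × P(1−P) = 1.43² × 0.1886 = 0.38568

0.3857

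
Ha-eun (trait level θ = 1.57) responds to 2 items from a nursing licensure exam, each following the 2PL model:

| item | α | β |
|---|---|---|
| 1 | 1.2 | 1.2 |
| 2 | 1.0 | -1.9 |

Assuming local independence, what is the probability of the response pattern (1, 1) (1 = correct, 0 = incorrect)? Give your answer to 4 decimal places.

P(θ) = 1 / (1 + exp(−α(θ − β)))
P_1 = 1/(1+e^{-0.4440}) = 0.6092
P_2 = 1/(1+e^{-3.4700}) = 0.9698
L = P_1 × P_2 = 0.6092 × 0.9698 = 0.59083

0.5908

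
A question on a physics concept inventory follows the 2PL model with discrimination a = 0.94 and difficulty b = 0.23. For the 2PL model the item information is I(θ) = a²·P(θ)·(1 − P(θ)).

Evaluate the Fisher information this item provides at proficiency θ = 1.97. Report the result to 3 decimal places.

0.121

P = 1/(1+e^{-1.6356}) = 0.8369
P(1−P) = 0.8369 × 0.1631 = 0.1365
I = a² × P(1−P) = 0.94² × 0.1365 = 0.12059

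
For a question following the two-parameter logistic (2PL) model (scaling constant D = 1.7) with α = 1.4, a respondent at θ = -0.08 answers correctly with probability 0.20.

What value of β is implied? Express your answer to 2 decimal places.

0.50

P(θ) = 1 / (1 + exp(−D·α(θ − β)))
logit(0.20) = ln(0.20/0.80) = -1.3863
β = θ − logit/(1.7·α) = -0.08 − (-1.3863)/2.3800 = 0.5025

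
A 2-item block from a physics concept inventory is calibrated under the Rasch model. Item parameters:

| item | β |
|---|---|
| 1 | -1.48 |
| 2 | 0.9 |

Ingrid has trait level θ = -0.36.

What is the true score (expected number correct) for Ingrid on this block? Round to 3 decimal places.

P(θ) = 1 / (1 + exp(−(θ − β)))
P_1 = 1/(1+e^{-1.1200}) = 0.7540
P_2 = 1/(1+e^{1.2600}) = 0.2210
E[score] = 0.7540 + 0.2210 = 0.9750

0.975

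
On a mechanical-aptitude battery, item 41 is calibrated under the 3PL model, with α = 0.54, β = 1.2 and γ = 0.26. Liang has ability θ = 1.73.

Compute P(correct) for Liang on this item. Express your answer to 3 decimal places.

P(θ) = γ + (1 − γ) · 1 / (1 + exp(−α(θ − β)))
Exponent: 0.54 × (1.73 − 1.2) = 0.2862
1/(1 + e^{-0.2862}) = 0.5711
P = 0.26 + 0.74 × 0.5711 = 0.6826

0.683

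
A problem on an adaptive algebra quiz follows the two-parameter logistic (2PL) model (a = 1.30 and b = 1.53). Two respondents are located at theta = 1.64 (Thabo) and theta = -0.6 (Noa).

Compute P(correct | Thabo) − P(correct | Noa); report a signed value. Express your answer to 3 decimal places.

0.477

P(theta) = 1 / (1 + exp(−a(theta − b)))
P(Thabo) = 0.5357  [exponent 0.1430]
P(Noa) = 0.0590  [exponent -2.7690]
Difference = 0.5357 − 0.0590 = 0.4767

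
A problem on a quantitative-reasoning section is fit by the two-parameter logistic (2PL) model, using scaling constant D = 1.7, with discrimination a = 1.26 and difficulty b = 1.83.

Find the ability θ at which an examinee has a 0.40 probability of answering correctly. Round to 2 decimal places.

1.64

P(θ) = 1 / (1 + exp(−D·a(θ − b)))
logit = ln(0.4000/0.6000) = -0.4055
θ = b + logit/(1.7·a) = 1.83 + (-0.4055)/2.1420 = 1.6407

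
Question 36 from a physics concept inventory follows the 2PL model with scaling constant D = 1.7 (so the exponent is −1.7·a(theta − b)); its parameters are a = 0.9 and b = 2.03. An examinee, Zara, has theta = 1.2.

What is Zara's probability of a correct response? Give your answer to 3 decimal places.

P(theta) = 1 / (1 + exp(−D·a(theta − b)))
Exponent: 1.7 × 0.9 × (1.2 − 2.03) = -1.2699
1/(1 + e^{1.2699}) = 0.2193
P = 0.2193

0.219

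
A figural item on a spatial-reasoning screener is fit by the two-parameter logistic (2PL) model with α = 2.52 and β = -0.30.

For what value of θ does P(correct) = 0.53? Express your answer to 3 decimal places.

-0.252

P(θ) = 1 / (1 + exp(−α(θ − β)))
logit = ln(0.5300/0.4700) = 0.1201
θ = β + logit/(α) = -0.30 + 0.1201/2.5200 = -0.2523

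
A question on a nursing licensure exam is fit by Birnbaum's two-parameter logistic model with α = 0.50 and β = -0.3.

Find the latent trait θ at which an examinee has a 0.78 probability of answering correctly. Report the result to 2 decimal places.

2.23

P(θ) = 1 / (1 + exp(−α(θ − β)))
logit = ln(0.7800/0.2200) = 1.2657
θ = β + logit/(α) = -0.3 + 1.2657/0.5000 = 2.2313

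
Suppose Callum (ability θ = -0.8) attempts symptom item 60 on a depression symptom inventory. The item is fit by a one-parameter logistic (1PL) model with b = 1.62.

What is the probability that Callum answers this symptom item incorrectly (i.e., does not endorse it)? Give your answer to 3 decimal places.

0.918

P(θ) = 1 / (1 + exp(−(θ − b)))
Exponent: (-0.8 − 1.62) = -2.4200
1/(1 + e^{2.4200}) = 0.0817
P = 0.0817
P(incorrect) = 1 − 0.0817 = 0.9183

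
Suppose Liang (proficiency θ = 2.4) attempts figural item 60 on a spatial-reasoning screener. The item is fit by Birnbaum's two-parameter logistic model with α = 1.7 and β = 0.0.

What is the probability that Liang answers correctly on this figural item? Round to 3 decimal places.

P(θ) = 1 / (1 + exp(−α(θ − β)))
Exponent: 1.7 × (2.4 − 0.0) = 4.0800
1/(1 + e^{-4.0800}) = 0.9834

0.983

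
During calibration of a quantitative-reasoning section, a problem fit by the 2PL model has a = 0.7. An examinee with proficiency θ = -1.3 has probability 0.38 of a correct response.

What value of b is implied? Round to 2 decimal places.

P(θ) = 1 / (1 + exp(−a(θ − b)))
logit(0.38) = ln(0.38/0.62) = -0.4895
b = θ − logit/(a) = -1.3 − (-0.4895)/0.7000 = -0.6006

-0.60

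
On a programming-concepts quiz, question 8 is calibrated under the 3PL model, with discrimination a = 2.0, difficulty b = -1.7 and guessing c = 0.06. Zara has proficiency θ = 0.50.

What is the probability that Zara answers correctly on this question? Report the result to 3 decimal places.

0.989

P(θ) = c + (1 − c) · 1 / (1 + exp(−a(θ − b)))
Exponent: 2.0 × (0.50 − (-1.7)) = 4.4000
1/(1 + e^{-4.4000}) = 0.9879
P = 0.06 + 0.94 × 0.9879 = 0.9886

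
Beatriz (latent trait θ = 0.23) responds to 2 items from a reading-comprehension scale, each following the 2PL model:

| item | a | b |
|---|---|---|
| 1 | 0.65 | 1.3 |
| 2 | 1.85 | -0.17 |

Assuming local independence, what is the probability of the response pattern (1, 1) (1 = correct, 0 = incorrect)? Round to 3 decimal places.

0.225

P(θ) = 1 / (1 + exp(−a(θ − b)))
P_1 = 1/(1+e^{0.6955}) = 0.3328
P_2 = 1/(1+e^{-0.7400}) = 0.6770
L = P_1 × P_2 = 0.3328 × 0.6770 = 0.22531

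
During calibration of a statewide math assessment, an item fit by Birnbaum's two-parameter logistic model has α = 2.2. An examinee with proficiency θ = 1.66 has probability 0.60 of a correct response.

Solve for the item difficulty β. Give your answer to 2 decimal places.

1.48

P(θ) = 1 / (1 + exp(−α(θ − β)))
logit(0.60) = ln(0.60/0.40) = 0.4055
β = θ − logit/(α) = 1.66 − 0.4055/2.2000 = 1.4757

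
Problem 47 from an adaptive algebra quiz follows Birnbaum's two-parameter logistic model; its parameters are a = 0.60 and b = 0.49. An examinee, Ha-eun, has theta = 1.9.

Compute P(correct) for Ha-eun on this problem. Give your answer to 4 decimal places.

0.6997

P(theta) = 1 / (1 + exp(−a(theta − b)))
Exponent: 0.60 × (1.9 − 0.49) = 0.8460
1/(1 + e^{-0.8460}) = 0.6997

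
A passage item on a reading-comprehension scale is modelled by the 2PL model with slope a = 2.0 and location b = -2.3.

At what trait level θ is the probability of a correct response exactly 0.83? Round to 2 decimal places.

P(θ) = 1 / (1 + exp(−a(θ − b)))
logit = ln(0.8300/0.1700) = 1.5856
θ = b + logit/(a) = -2.3 + 1.5856/2.0000 = -1.5072

-1.51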